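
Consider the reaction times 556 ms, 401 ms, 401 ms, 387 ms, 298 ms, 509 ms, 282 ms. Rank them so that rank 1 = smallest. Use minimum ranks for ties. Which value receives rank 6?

509

Sorted (ascending): 282, 298, 387, 401, 401, 509, 556
The 2 values of 401 occupy positions 4–5 → each gets rank 4.
Rank 6 → value 509.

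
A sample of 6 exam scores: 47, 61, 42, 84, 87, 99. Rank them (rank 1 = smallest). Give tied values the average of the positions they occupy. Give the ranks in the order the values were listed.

2, 3, 1, 4, 5, 6

Sorted (ascending): 42, 47, 61, 84, 87, 99
No ties — each value takes its position as its rank.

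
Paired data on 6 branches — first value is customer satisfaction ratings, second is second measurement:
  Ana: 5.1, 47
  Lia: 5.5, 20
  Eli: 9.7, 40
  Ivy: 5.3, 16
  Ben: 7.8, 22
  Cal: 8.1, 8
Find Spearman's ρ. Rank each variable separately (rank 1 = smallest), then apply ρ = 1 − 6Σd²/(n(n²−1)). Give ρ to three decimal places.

Ranks of variable 1: 1, 3, 6, 2, 4, 5
Ranks of variable 2: 6, 3, 5, 2, 4, 1
d = r₁ − r₂: -5, 0, 1, 0, 0, 4
d²: 25, 0, 1, 0, 0, 16; Σd² = 42
ρ = 1 − 6·42/(6·35) = 1 − 252/210 = -0.200

-0.200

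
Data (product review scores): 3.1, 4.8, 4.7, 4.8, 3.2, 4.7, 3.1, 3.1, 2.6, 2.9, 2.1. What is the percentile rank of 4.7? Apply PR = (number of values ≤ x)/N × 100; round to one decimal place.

N = 11.
Strictly below 4.7: 7. Equal to 4.7: 2.
PR = 9/11 × 100 = 81.8

81.8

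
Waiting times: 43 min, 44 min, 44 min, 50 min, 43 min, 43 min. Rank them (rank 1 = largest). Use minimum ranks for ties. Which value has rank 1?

50

Sorted (descending): 50, 44, 44, 43, 43, 43
The 2 values of 44 occupy positions 2–3 → each gets rank 2.
The 3 values of 43 occupy positions 4–6 → each gets rank 4.
Rank 1 → value 50.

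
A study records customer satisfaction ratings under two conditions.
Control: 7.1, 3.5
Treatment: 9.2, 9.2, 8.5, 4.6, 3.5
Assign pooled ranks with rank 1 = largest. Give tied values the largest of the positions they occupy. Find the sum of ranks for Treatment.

Sorted (descending): 9.2, 9.2, 8.5, 7.1, 4.6, 3.5, 3.5
The 2 values of 9.2 occupy positions 1–2 → each gets rank 2.
The 2 values of 3.5 occupy positions 6–7 → each gets rank 7.
Treatment values → pooled ranks: 9.2→2, 9.2→2, 8.5→3, 4.6→5, 3.5→7
Rank sum = 2 + 2 + 3 + 5 + 7 = 19

19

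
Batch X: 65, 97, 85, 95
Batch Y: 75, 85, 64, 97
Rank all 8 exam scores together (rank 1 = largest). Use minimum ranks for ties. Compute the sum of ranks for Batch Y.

19

Sorted (descending): 97, 97, 95, 85, 85, 75, 65, 64
The 2 values of 97 occupy positions 1–2 → each gets rank 1.
The 2 values of 85 occupy positions 4–5 → each gets rank 4.
Batch Y values → pooled ranks: 75→6, 85→4, 64→8, 97→1
Rank sum = 6 + 4 + 8 + 1 = 19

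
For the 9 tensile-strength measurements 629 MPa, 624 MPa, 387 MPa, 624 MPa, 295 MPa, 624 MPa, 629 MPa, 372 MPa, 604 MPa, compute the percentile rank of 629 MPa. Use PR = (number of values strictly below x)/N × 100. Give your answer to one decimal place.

N = 9.
Strictly below 629: 7. Equal to 629: 2.
PR = 7/9 × 100 = 77.8

77.8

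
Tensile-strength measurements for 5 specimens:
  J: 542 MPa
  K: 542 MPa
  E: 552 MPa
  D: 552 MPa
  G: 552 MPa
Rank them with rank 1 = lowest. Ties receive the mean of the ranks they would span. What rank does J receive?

Sorted (ascending): 542, 542, 552, 552, 552
The 2 values of 542 occupy positions 1–2 → average rank (1+2)/2 = 1.5.
The 3 values of 552 occupy positions 3–5 → average rank 4.
J has value 542 MPa → rank 1.5.

1.5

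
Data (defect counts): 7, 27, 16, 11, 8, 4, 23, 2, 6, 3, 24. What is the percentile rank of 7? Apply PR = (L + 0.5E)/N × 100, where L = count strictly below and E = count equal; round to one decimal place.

40.9

N = 11.
Strictly below 7: 4. Equal to 7: 1.
PR = (4 + 0.5·1)/11 × 100 = 40.9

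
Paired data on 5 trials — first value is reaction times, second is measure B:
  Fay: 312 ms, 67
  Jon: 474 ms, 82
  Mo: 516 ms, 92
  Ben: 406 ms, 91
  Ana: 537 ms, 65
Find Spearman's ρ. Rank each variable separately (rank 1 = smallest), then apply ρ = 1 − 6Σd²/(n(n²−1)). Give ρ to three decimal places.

-0.100

Ranks of variable 1: 1, 3, 4, 2, 5
Ranks of variable 2: 2, 3, 5, 4, 1
d = r₁ − r₂: -1, 0, -1, -2, 4
d²: 1, 0, 1, 4, 16; Σd² = 22
ρ = 1 − 6·22/(5·24) = 1 − 132/120 = -0.100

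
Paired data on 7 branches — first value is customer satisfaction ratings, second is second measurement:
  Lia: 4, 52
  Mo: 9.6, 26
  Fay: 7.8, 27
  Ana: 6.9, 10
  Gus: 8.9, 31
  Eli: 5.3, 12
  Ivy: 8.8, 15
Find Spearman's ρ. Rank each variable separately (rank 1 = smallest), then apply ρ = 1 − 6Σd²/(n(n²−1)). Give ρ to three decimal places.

0.036

Ranks of variable 1: 1, 7, 4, 3, 6, 2, 5
Ranks of variable 2: 7, 4, 5, 1, 6, 2, 3
d = r₁ − r₂: -6, 3, -1, 2, 0, 0, 2
d²: 36, 9, 1, 4, 0, 0, 4; Σd² = 54
ρ = 1 − 6·54/(7·48) = 1 − 324/336 = 0.036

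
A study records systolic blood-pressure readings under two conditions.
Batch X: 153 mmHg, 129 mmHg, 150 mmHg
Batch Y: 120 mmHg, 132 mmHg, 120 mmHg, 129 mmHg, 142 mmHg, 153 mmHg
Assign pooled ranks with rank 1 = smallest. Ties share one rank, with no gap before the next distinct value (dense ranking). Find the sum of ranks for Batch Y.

17

Sorted (ascending): 120, 120, 129, 129, 132, 142, 150, 153, 153
The 2 values of 120 share dense rank 1.
The 2 values of 129 share dense rank 2.
The 2 values of 153 share dense rank 6.
Remaining distinct values take the next consecutive integers.
Batch Y values → pooled ranks: 120→1, 132→3, 120→1, 129→2, 142→4, 153→6
Rank sum = 1 + 3 + 1 + 2 + 4 + 6 = 17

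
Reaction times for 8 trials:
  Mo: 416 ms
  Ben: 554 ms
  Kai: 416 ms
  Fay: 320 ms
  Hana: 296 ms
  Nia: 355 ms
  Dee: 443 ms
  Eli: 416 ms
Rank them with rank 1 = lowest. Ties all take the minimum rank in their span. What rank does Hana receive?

Sorted (ascending): 296, 320, 355, 416, 416, 416, 443, 554
The 3 values of 416 occupy positions 4–6 → each gets rank 4.
Hana has value 296 ms → rank 1.

1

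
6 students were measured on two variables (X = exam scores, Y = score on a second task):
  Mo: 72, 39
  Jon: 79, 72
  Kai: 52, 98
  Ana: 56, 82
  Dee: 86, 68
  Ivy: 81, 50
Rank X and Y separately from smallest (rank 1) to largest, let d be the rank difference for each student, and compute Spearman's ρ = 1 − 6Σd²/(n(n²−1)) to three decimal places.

-0.600

Ranks of variable 1: 3, 4, 1, 2, 6, 5
Ranks of variable 2: 1, 4, 6, 5, 3, 2
d = r₁ − r₂: 2, 0, -5, -3, 3, 3
d²: 4, 0, 25, 9, 9, 9; Σd² = 56
ρ = 1 − 6·56/(6·35) = 1 − 336/210 = -0.600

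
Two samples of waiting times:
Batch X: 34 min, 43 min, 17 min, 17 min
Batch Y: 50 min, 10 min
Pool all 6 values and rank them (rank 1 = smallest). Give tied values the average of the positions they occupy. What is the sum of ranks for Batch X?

14

Sorted (ascending): 10, 17, 17, 34, 43, 50
The 2 values of 17 occupy positions 2–3 → average rank (2+3)/2 = 2.5.
Batch X values → pooled ranks: 34→4, 43→5, 17→2.5, 17→2.5
Rank sum = 4 + 5 + 2.5 + 2.5 = 14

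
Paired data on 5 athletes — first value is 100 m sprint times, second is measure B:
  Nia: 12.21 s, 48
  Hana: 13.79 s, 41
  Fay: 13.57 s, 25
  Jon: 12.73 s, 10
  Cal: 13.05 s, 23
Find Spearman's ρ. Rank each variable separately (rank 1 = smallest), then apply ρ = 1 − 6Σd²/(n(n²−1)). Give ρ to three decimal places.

Ranks of variable 1: 1, 5, 4, 2, 3
Ranks of variable 2: 5, 4, 3, 1, 2
d = r₁ − r₂: -4, 1, 1, 1, 1
d²: 16, 1, 1, 1, 1; Σd² = 20
ρ = 1 − 6·20/(5·24) = 1 − 120/120 = 0.000

0.000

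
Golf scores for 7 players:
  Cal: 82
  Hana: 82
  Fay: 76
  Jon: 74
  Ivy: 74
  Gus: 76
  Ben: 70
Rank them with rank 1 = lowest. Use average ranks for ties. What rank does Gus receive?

4.5

Sorted (ascending): 70, 74, 74, 76, 76, 82, 82
The 2 values of 74 occupy positions 2–3 → average rank (2+3)/2 = 2.5.
The 2 values of 76 occupy positions 4–5 → average rank (4+5)/2 = 4.5.
The 2 values of 82 occupy positions 6–7 → average rank (6+7)/2 = 6.5.
Gus has value 76 → rank 4.5.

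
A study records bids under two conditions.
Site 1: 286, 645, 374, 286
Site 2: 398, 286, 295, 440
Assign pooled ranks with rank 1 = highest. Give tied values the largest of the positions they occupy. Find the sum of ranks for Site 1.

21

Sorted (descending): 645, 440, 398, 374, 295, 286, 286, 286
The 3 values of 286 occupy positions 6–8 → each gets rank 8.
Site 1 values → pooled ranks: 286→8, 645→1, 374→4, 286→8
Rank sum = 8 + 1 + 4 + 8 = 21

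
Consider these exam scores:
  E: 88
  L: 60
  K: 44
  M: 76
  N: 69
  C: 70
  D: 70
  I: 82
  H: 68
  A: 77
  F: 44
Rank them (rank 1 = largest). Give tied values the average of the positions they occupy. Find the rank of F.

10.5

Sorted (descending): 88, 82, 77, 76, 70, 70, 69, 68, 60, 44, 44
The 2 values of 70 occupy positions 5–6 → average rank (5+6)/2 = 5.5.
The 2 values of 44 occupy positions 10–11 → average rank (10+11)/2 = 10.5.
F has value 44 → rank 10.5.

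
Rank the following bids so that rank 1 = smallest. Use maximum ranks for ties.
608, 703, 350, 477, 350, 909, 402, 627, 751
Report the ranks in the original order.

Sorted (ascending): 350, 350, 402, 477, 608, 627, 703, 751, 909
The 2 values of 350 occupy positions 1–2 → each gets rank 2.

5, 7, 2, 4, 2, 9, 3, 6, 8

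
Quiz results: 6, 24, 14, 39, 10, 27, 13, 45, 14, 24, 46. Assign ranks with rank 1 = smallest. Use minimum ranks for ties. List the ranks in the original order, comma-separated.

1, 6, 4, 9, 2, 8, 3, 10, 4, 6, 11

Sorted (ascending): 6, 10, 13, 14, 14, 24, 24, 27, 39, 45, 46
The 2 values of 14 occupy positions 4–5 → each gets rank 4.
The 2 values of 24 occupy positions 6–7 → each gets rank 6.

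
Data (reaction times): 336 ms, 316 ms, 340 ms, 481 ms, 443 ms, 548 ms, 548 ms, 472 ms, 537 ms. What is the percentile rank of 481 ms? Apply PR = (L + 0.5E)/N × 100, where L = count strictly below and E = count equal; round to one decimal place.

61.1

N = 9.
Strictly below 481: 5. Equal to 481: 1.
PR = (5 + 0.5·1)/9 × 100 = 61.1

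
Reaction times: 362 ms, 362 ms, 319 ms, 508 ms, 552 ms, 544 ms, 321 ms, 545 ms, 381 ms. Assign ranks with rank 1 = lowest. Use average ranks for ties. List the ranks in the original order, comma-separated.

Sorted (ascending): 319, 321, 362, 362, 381, 508, 544, 545, 552
The 2 values of 362 occupy positions 3–4 → average rank (3+4)/2 = 3.5.

3.5, 3.5, 1, 6, 9, 7, 2, 8, 5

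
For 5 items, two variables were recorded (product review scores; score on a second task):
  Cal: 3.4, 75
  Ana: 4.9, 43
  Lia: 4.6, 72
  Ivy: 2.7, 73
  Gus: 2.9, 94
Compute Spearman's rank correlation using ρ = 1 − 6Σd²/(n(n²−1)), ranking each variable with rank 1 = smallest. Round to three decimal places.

-0.700

Ranks of variable 1: 3, 5, 4, 1, 2
Ranks of variable 2: 4, 1, 2, 3, 5
d = r₁ − r₂: -1, 4, 2, -2, -3
d²: 1, 16, 4, 4, 9; Σd² = 34
ρ = 1 − 6·34/(5·24) = 1 − 204/120 = -0.700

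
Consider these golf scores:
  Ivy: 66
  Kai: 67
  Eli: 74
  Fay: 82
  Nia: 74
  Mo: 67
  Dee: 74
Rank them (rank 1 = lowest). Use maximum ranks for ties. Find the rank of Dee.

6

Sorted (ascending): 66, 67, 67, 74, 74, 74, 82
The 2 values of 67 occupy positions 2–3 → each gets rank 3.
The 3 values of 74 occupy positions 4–6 → each gets rank 6.
Dee has value 74 → rank 6.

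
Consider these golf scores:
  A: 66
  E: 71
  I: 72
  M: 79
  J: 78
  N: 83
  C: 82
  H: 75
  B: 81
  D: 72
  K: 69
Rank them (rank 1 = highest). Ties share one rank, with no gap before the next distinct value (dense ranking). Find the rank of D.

Sorted (descending): 83, 82, 81, 79, 78, 75, 72, 72, 71, 69, 66
The 2 values of 72 share dense rank 7.
Remaining distinct values take the next consecutive integers.
D has value 72 → rank 7.

7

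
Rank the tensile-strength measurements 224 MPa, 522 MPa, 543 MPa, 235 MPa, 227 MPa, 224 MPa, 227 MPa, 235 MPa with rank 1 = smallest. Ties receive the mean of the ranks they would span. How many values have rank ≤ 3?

Sorted (ascending): 224, 224, 227, 227, 235, 235, 522, 543
The 2 values of 224 occupy positions 1–2 → average rank (1+2)/2 = 1.5.
The 2 values of 227 occupy positions 3–4 → average rank (3+4)/2 = 3.5.
The 2 values of 235 occupy positions 5–6 → average rank (5+6)/2 = 5.5.
Ranks ≤ 3: {1.5, 1.5} → 2 values.

2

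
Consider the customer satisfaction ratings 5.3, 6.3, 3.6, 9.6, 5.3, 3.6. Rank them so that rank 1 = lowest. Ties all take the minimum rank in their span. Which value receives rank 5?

6.3

Sorted (ascending): 3.6, 3.6, 5.3, 5.3, 6.3, 9.6
The 2 values of 3.6 occupy positions 1–2 → each gets rank 1.
The 2 values of 5.3 occupy positions 3–4 → each gets rank 3.
Rank 5 → value 6.3.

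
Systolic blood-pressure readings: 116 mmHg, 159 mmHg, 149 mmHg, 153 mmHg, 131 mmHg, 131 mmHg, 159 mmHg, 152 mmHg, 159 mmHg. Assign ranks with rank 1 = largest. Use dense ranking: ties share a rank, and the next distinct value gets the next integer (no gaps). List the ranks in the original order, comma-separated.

Sorted (descending): 159, 159, 159, 153, 152, 149, 131, 131, 116
The 3 values of 159 share dense rank 1.
The 2 values of 131 share dense rank 5.
Remaining distinct values take the next consecutive integers.

6, 1, 4, 2, 5, 5, 1, 3, 1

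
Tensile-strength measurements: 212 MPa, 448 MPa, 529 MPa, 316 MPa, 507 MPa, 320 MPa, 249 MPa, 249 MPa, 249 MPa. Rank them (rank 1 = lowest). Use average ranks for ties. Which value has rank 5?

Sorted (ascending): 212, 249, 249, 249, 316, 320, 448, 507, 529
The 3 values of 249 occupy positions 2–4 → average rank 3.
Rank 5 → value 316.

316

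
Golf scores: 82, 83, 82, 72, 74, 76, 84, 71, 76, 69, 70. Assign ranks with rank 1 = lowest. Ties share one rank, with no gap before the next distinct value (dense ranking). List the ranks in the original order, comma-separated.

Sorted (ascending): 69, 70, 71, 72, 74, 76, 76, 82, 82, 83, 84
The 2 values of 76 share dense rank 6.
The 2 values of 82 share dense rank 7.
Remaining distinct values take the next consecutive integers.

7, 8, 7, 4, 5, 6, 9, 3, 6, 1, 2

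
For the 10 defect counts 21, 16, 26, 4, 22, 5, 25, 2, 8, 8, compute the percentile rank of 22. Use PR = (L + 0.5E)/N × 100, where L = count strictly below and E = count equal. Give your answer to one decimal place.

75.0

N = 10.
Strictly below 22: 7. Equal to 22: 1.
PR = (7 + 0.5·1)/10 × 100 = 75.0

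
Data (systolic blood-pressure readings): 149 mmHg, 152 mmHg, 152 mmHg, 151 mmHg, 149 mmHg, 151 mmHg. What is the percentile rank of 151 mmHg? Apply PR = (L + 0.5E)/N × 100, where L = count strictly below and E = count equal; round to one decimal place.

50.0

N = 6.
Strictly below 151: 2. Equal to 151: 2.
PR = (2 + 0.5·2)/6 × 100 = 50.0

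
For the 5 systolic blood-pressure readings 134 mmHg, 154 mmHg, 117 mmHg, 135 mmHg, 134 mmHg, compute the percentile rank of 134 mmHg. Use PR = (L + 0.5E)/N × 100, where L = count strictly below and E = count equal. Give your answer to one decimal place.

N = 5.
Strictly below 134: 1. Equal to 134: 2.
PR = (1 + 0.5·2)/5 × 100 = 40.0

40.0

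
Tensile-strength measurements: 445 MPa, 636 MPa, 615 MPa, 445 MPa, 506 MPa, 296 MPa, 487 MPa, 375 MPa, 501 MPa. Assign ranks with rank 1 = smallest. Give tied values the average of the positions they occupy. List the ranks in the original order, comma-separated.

Sorted (ascending): 296, 375, 445, 445, 487, 501, 506, 615, 636
The 2 values of 445 occupy positions 3–4 → average rank (3+4)/2 = 3.5.

3.5, 9, 8, 3.5, 7, 1, 5, 2, 6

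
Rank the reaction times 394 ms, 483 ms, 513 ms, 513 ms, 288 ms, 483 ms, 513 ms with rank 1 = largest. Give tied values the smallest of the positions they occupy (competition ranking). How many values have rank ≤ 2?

3

Sorted (descending): 513, 513, 513, 483, 483, 394, 288
The 3 values of 513 occupy positions 1–3 → each gets rank 1.
The 2 values of 483 occupy positions 4–5 → each gets rank 4.
Ranks ≤ 2: {1, 1, 1} → 3 values.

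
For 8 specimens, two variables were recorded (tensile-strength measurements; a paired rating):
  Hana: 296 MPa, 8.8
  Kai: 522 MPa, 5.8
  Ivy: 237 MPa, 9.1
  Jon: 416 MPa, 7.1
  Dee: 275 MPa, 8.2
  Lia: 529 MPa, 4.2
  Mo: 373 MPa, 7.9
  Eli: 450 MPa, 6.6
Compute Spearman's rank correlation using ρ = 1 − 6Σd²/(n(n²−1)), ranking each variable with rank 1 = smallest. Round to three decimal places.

-0.976

Ranks of variable 1: 3, 7, 1, 5, 2, 8, 4, 6
Ranks of variable 2: 7, 2, 8, 4, 6, 1, 5, 3
d = r₁ − r₂: -4, 5, -7, 1, -4, 7, -1, 3
d²: 16, 25, 49, 1, 16, 49, 1, 9; Σd² = 166
ρ = 1 − 6·166/(8·63) = 1 − 996/504 = -0.976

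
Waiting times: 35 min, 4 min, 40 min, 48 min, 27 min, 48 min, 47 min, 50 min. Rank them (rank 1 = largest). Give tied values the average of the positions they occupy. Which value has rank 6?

Sorted (descending): 50, 48, 48, 47, 40, 35, 27, 4
The 2 values of 48 occupy positions 2–3 → average rank (2+3)/2 = 2.5.
Rank 6 → value 35.

35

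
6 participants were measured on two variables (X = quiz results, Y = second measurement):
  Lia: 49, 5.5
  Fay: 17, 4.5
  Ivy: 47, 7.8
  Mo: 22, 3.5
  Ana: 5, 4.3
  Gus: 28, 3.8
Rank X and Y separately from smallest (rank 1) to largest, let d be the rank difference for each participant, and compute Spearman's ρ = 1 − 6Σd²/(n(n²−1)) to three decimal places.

0.486

Ranks of variable 1: 6, 2, 5, 3, 1, 4
Ranks of variable 2: 5, 4, 6, 1, 3, 2
d = r₁ − r₂: 1, -2, -1, 2, -2, 2
d²: 1, 4, 1, 4, 4, 4; Σd² = 18
ρ = 1 − 6·18/(6·35) = 1 − 108/210 = 0.486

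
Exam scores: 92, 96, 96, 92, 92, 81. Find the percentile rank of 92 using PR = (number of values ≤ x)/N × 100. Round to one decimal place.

66.7

N = 6.
Strictly below 92: 1. Equal to 92: 3.
PR = 4/6 × 100 = 66.7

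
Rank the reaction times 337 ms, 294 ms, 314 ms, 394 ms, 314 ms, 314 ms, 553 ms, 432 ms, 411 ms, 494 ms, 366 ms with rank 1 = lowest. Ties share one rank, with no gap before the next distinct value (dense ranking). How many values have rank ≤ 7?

9

Sorted (ascending): 294, 314, 314, 314, 337, 366, 394, 411, 432, 494, 553
The 3 values of 314 share dense rank 2.
Remaining distinct values take the next consecutive integers.
Ranks ≤ 7: {1, 2, 2, 2, 3, 4, 5, 6, 7} → 9 values.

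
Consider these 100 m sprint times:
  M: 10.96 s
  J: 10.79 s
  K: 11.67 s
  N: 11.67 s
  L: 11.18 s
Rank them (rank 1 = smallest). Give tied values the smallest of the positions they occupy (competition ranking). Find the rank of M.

2

Sorted (ascending): 10.79, 10.96, 11.18, 11.67, 11.67
The 2 values of 11.67 occupy positions 4–5 → each gets rank 4.
M has value 10.96 s → rank 2.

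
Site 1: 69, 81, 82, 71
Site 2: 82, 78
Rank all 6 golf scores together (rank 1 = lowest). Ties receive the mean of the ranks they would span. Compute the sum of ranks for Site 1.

12.5

Sorted (ascending): 69, 71, 78, 81, 82, 82
The 2 values of 82 occupy positions 5–6 → average rank (5+6)/2 = 5.5.
Site 1 values → pooled ranks: 69→1, 81→4, 82→5.5, 71→2
Rank sum = 1 + 4 + 5.5 + 2 = 12.5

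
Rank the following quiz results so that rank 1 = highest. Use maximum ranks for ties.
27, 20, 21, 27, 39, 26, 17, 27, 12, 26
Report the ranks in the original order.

4, 8, 7, 4, 1, 6, 9, 4, 10, 6

Sorted (descending): 39, 27, 27, 27, 26, 26, 21, 20, 17, 12
The 3 values of 27 occupy positions 2–4 → each gets rank 4.
The 2 values of 26 occupy positions 5–6 → each gets rank 6.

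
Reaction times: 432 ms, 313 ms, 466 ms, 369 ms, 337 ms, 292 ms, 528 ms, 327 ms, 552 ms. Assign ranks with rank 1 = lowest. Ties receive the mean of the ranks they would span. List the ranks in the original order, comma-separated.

6, 2, 7, 5, 4, 1, 8, 3, 9

Sorted (ascending): 292, 313, 327, 337, 369, 432, 466, 528, 552
No ties — each value takes its position as its rank.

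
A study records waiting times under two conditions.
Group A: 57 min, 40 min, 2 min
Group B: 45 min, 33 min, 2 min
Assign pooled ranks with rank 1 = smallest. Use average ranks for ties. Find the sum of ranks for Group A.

Sorted (ascending): 2, 2, 33, 40, 45, 57
The 2 values of 2 occupy positions 1–2 → average rank (1+2)/2 = 1.5.
Group A values → pooled ranks: 57→6, 40→4, 2→1.5
Rank sum = 6 + 4 + 1.5 = 11.5

11.5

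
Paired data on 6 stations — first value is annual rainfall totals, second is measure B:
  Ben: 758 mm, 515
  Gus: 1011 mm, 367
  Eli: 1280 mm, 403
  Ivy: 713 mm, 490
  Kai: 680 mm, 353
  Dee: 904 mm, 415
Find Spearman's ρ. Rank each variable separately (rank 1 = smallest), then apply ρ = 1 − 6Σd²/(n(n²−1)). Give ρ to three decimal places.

-0.029

Ranks of variable 1: 3, 5, 6, 2, 1, 4
Ranks of variable 2: 6, 2, 3, 5, 1, 4
d = r₁ − r₂: -3, 3, 3, -3, 0, 0
d²: 9, 9, 9, 9, 0, 0; Σd² = 36
ρ = 1 − 6·36/(6·35) = 1 − 216/210 = -0.029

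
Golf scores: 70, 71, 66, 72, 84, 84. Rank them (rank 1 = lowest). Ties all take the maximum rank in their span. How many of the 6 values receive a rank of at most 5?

4

Sorted (ascending): 66, 70, 71, 72, 84, 84
The 2 values of 84 occupy positions 5–6 → each gets rank 6.
Ranks ≤ 5: {1, 2, 3, 4} → 4 values.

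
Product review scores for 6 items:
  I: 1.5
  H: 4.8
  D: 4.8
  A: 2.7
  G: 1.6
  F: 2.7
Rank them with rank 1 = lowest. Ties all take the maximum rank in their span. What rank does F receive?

Sorted (ascending): 1.5, 1.6, 2.7, 2.7, 4.8, 4.8
The 2 values of 2.7 occupy positions 3–4 → each gets rank 4.
The 2 values of 4.8 occupy positions 5–6 → each gets rank 6.
F has value 2.7 → rank 4.

4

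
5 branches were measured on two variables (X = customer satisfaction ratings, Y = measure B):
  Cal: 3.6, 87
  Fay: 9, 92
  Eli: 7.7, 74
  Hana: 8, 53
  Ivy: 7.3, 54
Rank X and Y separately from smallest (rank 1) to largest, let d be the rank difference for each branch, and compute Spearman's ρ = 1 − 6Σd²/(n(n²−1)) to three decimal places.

0.100

Ranks of variable 1: 1, 5, 3, 4, 2
Ranks of variable 2: 4, 5, 3, 1, 2
d = r₁ − r₂: -3, 0, 0, 3, 0
d²: 9, 0, 0, 9, 0; Σd² = 18
ρ = 1 − 6·18/(5·24) = 1 − 108/120 = 0.100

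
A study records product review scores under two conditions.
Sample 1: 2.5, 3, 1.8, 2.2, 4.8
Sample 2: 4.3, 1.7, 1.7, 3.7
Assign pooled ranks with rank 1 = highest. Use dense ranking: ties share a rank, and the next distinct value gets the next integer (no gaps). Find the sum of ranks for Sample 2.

Sorted (descending): 4.8, 4.3, 3.7, 3, 2.5, 2.2, 1.8, 1.7, 1.7
The 2 values of 1.7 share dense rank 8.
Remaining distinct values take the next consecutive integers.
Sample 2 values → pooled ranks: 4.3→2, 1.7→8, 1.7→8, 3.7→3
Rank sum = 2 + 8 + 8 + 3 = 21

21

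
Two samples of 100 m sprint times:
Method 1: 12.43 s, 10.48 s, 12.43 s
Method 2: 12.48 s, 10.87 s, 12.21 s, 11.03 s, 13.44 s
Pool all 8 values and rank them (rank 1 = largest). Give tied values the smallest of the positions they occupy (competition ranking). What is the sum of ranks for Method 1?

14

Sorted (descending): 13.44, 12.48, 12.43, 12.43, 12.21, 11.03, 10.87, 10.48
The 2 values of 12.43 occupy positions 3–4 → each gets rank 3.
Method 1 values → pooled ranks: 12.43→3, 10.48→8, 12.43→3
Rank sum = 3 + 8 + 3 = 14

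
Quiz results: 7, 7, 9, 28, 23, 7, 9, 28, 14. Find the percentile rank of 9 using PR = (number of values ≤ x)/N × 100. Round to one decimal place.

55.6

N = 9.
Strictly below 9: 3. Equal to 9: 2.
PR = 5/9 × 100 = 55.6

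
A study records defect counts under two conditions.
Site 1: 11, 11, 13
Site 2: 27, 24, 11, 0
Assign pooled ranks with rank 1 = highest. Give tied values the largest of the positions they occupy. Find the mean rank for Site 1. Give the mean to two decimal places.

5.00

Sorted (descending): 27, 24, 13, 11, 11, 11, 0
The 3 values of 11 occupy positions 4–6 → each gets rank 6.
Site 1 values → pooled ranks: 11→6, 11→6, 13→3
Mean rank = (6 + 6 + 3) / 3 = 5.00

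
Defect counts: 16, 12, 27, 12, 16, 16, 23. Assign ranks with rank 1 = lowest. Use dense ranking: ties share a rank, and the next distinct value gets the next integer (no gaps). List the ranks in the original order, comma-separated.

Sorted (ascending): 12, 12, 16, 16, 16, 23, 27
The 2 values of 12 share dense rank 1.
The 3 values of 16 share dense rank 2.
Remaining distinct values take the next consecutive integers.

2, 1, 4, 1, 2, 2, 3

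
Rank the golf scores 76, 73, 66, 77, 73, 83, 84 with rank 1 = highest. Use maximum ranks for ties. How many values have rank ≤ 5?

Sorted (descending): 84, 83, 77, 76, 73, 73, 66
The 2 values of 73 occupy positions 5–6 → each gets rank 6.
Ranks ≤ 5: {1, 2, 3, 4} → 4 values.

4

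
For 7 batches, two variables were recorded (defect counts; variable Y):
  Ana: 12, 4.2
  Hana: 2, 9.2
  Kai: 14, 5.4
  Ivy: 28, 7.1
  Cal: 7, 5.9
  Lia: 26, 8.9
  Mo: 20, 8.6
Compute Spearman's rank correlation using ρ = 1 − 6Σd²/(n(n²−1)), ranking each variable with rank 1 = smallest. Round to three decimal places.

0.036

Ranks of variable 1: 3, 1, 4, 7, 2, 6, 5
Ranks of variable 2: 1, 7, 2, 4, 3, 6, 5
d = r₁ − r₂: 2, -6, 2, 3, -1, 0, 0
d²: 4, 36, 4, 9, 1, 0, 0; Σd² = 54
ρ = 1 − 6·54/(7·48) = 1 − 324/336 = 0.036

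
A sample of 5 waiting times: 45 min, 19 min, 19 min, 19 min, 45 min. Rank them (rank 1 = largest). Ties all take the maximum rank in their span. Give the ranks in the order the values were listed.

2, 5, 5, 5, 2

Sorted (descending): 45, 45, 19, 19, 19
The 2 values of 45 occupy positions 1–2 → each gets rank 2.
The 3 values of 19 occupy positions 3–5 → each gets rank 5.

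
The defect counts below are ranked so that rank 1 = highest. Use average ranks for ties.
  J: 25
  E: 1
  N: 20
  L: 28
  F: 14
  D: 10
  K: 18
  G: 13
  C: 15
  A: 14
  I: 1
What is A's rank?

Sorted (descending): 28, 25, 20, 18, 15, 14, 14, 13, 10, 1, 1
The 2 values of 14 occupy positions 6–7 → average rank (6+7)/2 = 6.5.
The 2 values of 1 occupy positions 10–11 → average rank (10+11)/2 = 10.5.
A has value 14 → rank 6.5.

6.5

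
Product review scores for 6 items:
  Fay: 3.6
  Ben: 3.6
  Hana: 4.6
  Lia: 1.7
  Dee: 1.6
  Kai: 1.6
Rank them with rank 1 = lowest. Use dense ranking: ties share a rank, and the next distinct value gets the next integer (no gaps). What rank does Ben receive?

Sorted (ascending): 1.6, 1.6, 1.7, 3.6, 3.6, 4.6
The 2 values of 1.6 share dense rank 1.
The 2 values of 3.6 share dense rank 3.
Remaining distinct values take the next consecutive integers.
Ben has value 3.6 → rank 3.

3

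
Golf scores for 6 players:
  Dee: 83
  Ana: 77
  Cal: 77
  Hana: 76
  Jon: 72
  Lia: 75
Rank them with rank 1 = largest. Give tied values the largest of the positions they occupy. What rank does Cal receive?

3

Sorted (descending): 83, 77, 77, 76, 75, 72
The 2 values of 77 occupy positions 2–3 → each gets rank 3.
Cal has value 77 → rank 3.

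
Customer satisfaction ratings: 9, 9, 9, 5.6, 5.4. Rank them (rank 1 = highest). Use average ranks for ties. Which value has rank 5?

Sorted (descending): 9, 9, 9, 5.6, 5.4
The 3 values of 9 occupy positions 1–3 → average rank 2.
Rank 5 → value 5.4.

5.4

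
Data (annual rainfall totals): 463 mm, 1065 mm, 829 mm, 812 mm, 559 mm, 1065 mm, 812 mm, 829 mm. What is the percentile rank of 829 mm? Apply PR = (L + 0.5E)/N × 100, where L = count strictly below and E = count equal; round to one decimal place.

N = 8.
Strictly below 829: 4. Equal to 829: 2.
PR = (4 + 0.5·2)/8 × 100 = 62.5

62.5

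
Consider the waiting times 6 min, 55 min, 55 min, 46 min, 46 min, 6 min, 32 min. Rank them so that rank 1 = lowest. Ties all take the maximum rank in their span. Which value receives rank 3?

Sorted (ascending): 6, 6, 32, 46, 46, 55, 55
The 2 values of 6 occupy positions 1–2 → each gets rank 2.
The 2 values of 46 occupy positions 4–5 → each gets rank 5.
The 2 values of 55 occupy positions 6–7 → each gets rank 7.
Rank 3 → value 32.

32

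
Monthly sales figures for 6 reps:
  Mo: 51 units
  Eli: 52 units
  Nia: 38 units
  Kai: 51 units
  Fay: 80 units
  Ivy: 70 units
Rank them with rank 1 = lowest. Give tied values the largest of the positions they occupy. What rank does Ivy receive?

5

Sorted (ascending): 38, 51, 51, 52, 70, 80
The 2 values of 51 occupy positions 2–3 → each gets rank 3.
Ivy has value 70 units → rank 5.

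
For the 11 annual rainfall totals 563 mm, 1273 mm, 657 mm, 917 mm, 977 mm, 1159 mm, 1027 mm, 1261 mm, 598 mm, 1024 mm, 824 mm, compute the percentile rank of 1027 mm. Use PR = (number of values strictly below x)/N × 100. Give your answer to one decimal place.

63.6

N = 11.
Strictly below 1027: 7. Equal to 1027: 1.
PR = 7/11 × 100 = 63.6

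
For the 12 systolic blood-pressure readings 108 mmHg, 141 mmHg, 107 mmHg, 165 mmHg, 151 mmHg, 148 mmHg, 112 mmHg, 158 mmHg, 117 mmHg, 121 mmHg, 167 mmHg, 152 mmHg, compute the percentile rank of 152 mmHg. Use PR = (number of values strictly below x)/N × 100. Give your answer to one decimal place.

N = 12.
Strictly below 152: 8. Equal to 152: 1.
PR = 8/12 × 100 = 66.7

66.7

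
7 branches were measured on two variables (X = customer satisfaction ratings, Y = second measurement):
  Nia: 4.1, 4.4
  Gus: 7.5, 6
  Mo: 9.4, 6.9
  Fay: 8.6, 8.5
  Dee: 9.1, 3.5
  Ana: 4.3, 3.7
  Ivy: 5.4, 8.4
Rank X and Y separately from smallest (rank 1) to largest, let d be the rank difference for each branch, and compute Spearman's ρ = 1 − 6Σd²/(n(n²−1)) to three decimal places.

0.179

Ranks of variable 1: 1, 4, 7, 5, 6, 2, 3
Ranks of variable 2: 3, 4, 5, 7, 1, 2, 6
d = r₁ − r₂: -2, 0, 2, -2, 5, 0, -3
d²: 4, 0, 4, 4, 25, 0, 9; Σd² = 46
ρ = 1 − 6·46/(7·48) = 1 − 276/336 = 0.179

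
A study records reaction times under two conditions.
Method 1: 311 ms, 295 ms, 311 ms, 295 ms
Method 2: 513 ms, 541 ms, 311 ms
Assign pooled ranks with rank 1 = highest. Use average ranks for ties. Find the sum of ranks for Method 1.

Sorted (descending): 541, 513, 311, 311, 311, 295, 295
The 3 values of 311 occupy positions 3–5 → average rank 4.
The 2 values of 295 occupy positions 6–7 → average rank (6+7)/2 = 6.5.
Method 1 values → pooled ranks: 311→4, 295→6.5, 311→4, 295→6.5
Rank sum = 4 + 6.5 + 4 + 6.5 = 21

21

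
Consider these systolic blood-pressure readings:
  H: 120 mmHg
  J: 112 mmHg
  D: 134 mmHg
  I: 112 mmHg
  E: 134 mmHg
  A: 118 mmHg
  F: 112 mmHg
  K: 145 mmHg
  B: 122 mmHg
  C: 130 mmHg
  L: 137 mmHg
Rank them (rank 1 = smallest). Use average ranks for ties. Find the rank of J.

2

Sorted (ascending): 112, 112, 112, 118, 120, 122, 130, 134, 134, 137, 145
The 3 values of 112 occupy positions 1–3 → average rank 2.
The 2 values of 134 occupy positions 8–9 → average rank (8+9)/2 = 8.5.
J has value 112 mmHg → rank 2.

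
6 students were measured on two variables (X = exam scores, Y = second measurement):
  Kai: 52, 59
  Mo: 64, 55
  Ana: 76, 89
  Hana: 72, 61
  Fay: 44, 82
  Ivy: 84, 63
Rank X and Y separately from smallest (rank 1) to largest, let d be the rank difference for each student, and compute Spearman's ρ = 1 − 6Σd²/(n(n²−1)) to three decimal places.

0.257

Ranks of variable 1: 2, 3, 5, 4, 1, 6
Ranks of variable 2: 2, 1, 6, 3, 5, 4
d = r₁ − r₂: 0, 2, -1, 1, -4, 2
d²: 0, 4, 1, 1, 16, 4; Σd² = 26
ρ = 1 − 6·26/(6·35) = 1 − 156/210 = 0.257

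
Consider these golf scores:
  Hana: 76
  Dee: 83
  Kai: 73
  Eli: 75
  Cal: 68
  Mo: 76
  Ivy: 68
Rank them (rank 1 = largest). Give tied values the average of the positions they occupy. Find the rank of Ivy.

6.5

Sorted (descending): 83, 76, 76, 75, 73, 68, 68
The 2 values of 76 occupy positions 2–3 → average rank (2+3)/2 = 2.5.
The 2 values of 68 occupy positions 6–7 → average rank (6+7)/2 = 6.5.
Ivy has value 68 → rank 6.5.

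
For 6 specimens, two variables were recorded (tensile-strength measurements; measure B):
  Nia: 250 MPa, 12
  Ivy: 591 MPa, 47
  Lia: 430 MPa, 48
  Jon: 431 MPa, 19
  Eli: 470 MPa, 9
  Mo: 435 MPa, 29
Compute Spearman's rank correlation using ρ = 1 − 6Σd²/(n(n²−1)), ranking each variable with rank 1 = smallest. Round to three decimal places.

0.029

Ranks of variable 1: 1, 6, 2, 3, 5, 4
Ranks of variable 2: 2, 5, 6, 3, 1, 4
d = r₁ − r₂: -1, 1, -4, 0, 4, 0
d²: 1, 1, 16, 0, 16, 0; Σd² = 34
ρ = 1 − 6·34/(6·35) = 1 − 204/210 = 0.029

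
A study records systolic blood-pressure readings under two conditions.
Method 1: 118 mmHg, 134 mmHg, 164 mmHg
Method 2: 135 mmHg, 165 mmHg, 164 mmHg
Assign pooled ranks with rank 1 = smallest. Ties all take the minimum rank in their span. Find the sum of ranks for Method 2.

Sorted (ascending): 118, 134, 135, 164, 164, 165
The 2 values of 164 occupy positions 4–5 → each gets rank 4.
Method 2 values → pooled ranks: 135→3, 165→6, 164→4
Rank sum = 3 + 6 + 4 = 13

13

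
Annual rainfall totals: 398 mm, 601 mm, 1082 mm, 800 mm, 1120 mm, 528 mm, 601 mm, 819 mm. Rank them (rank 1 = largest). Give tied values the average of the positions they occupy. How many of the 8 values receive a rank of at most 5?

4

Sorted (descending): 1120, 1082, 819, 800, 601, 601, 528, 398
The 2 values of 601 occupy positions 5–6 → average rank (5+6)/2 = 5.5.
Ranks ≤ 5: {1, 2, 3, 4} → 4 values.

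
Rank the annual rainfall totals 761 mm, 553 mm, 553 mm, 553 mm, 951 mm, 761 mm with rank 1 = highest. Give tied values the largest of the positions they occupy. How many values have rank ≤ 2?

Sorted (descending): 951, 761, 761, 553, 553, 553
The 2 values of 761 occupy positions 2–3 → each gets rank 3.
The 3 values of 553 occupy positions 4–6 → each gets rank 6.
Ranks ≤ 2: {1} → 1 value.

1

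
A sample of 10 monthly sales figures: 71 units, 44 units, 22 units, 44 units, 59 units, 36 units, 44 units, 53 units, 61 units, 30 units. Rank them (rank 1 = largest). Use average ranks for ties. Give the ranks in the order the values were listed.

1, 6, 10, 6, 3, 8, 6, 4, 2, 9

Sorted (descending): 71, 61, 59, 53, 44, 44, 44, 36, 30, 22
The 3 values of 44 occupy positions 5–7 → average rank 6.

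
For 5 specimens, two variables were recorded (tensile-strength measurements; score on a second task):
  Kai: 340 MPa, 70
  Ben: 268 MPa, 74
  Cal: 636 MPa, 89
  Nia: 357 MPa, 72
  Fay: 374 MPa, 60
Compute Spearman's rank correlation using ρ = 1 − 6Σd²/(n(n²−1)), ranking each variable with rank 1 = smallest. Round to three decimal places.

Ranks of variable 1: 2, 1, 5, 3, 4
Ranks of variable 2: 2, 4, 5, 3, 1
d = r₁ − r₂: 0, -3, 0, 0, 3
d²: 0, 9, 0, 0, 9; Σd² = 18
ρ = 1 − 6·18/(5·24) = 1 − 108/120 = 0.100

0.100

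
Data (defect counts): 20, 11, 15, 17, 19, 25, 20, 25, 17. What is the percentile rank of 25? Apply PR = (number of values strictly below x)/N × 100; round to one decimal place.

N = 9.
Strictly below 25: 7. Equal to 25: 2.
PR = 7/9 × 100 = 77.8

77.8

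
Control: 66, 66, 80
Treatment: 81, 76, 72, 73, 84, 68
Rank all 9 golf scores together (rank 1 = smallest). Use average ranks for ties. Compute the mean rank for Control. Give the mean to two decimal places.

Sorted (ascending): 66, 66, 68, 72, 73, 76, 80, 81, 84
The 2 values of 66 occupy positions 1–2 → average rank (1+2)/2 = 1.5.
Control values → pooled ranks: 66→1.5, 66→1.5, 80→7
Mean rank = (1.5 + 1.5 + 7) / 3 = 3.33

3.33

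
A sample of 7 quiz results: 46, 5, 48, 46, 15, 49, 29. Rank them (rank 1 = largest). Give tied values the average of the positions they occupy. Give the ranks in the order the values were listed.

3.5, 7, 2, 3.5, 6, 1, 5

Sorted (descending): 49, 48, 46, 46, 29, 15, 5
The 2 values of 46 occupy positions 3–4 → average rank (3+4)/2 = 3.5.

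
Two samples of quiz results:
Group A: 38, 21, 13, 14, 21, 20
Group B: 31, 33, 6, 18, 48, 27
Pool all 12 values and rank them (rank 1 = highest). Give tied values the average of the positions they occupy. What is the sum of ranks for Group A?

Sorted (descending): 48, 38, 33, 31, 27, 21, 21, 20, 18, 14, 13, 6
The 2 values of 21 occupy positions 6–7 → average rank (6+7)/2 = 6.5.
Group A values → pooled ranks: 38→2, 21→6.5, 13→11, 14→10, 21→6.5, 20→8
Rank sum = 2 + 6.5 + 11 + 10 + 6.5 + 8 = 44

44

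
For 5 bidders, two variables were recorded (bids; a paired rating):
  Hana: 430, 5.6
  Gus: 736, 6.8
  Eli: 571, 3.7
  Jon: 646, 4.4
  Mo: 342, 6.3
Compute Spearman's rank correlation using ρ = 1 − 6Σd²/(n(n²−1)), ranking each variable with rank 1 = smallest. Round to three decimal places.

Ranks of variable 1: 2, 5, 3, 4, 1
Ranks of variable 2: 3, 5, 1, 2, 4
d = r₁ − r₂: -1, 0, 2, 2, -3
d²: 1, 0, 4, 4, 9; Σd² = 18
ρ = 1 − 6·18/(5·24) = 1 − 108/120 = 0.100

0.100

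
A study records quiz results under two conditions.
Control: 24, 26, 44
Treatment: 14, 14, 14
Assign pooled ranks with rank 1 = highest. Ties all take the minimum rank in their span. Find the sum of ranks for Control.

Sorted (descending): 44, 26, 24, 14, 14, 14
The 3 values of 14 occupy positions 4–6 → each gets rank 4.
Control values → pooled ranks: 24→3, 26→2, 44→1
Rank sum = 3 + 2 + 1 = 6

6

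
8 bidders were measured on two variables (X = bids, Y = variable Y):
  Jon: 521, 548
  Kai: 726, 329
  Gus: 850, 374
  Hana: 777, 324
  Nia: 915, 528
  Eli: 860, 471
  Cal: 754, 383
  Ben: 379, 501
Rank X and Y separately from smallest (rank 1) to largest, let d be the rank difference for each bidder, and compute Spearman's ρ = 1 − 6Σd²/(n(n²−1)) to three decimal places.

-0.095

Ranks of variable 1: 2, 3, 6, 5, 8, 7, 4, 1
Ranks of variable 2: 8, 2, 3, 1, 7, 5, 4, 6
d = r₁ − r₂: -6, 1, 3, 4, 1, 2, 0, -5
d²: 36, 1, 9, 16, 1, 4, 0, 25; Σd² = 92
ρ = 1 − 6·92/(8·63) = 1 − 552/504 = -0.095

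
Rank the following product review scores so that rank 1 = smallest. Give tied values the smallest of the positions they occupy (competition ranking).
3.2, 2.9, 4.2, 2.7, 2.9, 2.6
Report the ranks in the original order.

Sorted (ascending): 2.6, 2.7, 2.9, 2.9, 3.2, 4.2
The 2 values of 2.9 occupy positions 3–4 → each gets rank 3.

5, 3, 6, 2, 3, 1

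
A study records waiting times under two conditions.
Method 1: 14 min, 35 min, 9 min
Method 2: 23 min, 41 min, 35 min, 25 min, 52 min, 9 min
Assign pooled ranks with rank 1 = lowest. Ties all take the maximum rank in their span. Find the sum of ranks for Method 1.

12

Sorted (ascending): 9, 9, 14, 23, 25, 35, 35, 41, 52
The 2 values of 9 occupy positions 1–2 → each gets rank 2.
The 2 values of 35 occupy positions 6–7 → each gets rank 7.
Method 1 values → pooled ranks: 14→3, 35→7, 9→2
Rank sum = 3 + 7 + 2 = 12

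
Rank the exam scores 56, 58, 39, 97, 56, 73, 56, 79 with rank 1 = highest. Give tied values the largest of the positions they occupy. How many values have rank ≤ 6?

4

Sorted (descending): 97, 79, 73, 58, 56, 56, 56, 39
The 3 values of 56 occupy positions 5–7 → each gets rank 7.
Ranks ≤ 6: {1, 2, 3, 4} → 4 values.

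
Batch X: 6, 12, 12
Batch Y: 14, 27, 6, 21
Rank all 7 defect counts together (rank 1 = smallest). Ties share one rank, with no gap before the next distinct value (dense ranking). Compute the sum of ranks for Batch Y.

Sorted (ascending): 6, 6, 12, 12, 14, 21, 27
The 2 values of 6 share dense rank 1.
The 2 values of 12 share dense rank 2.
Remaining distinct values take the next consecutive integers.
Batch Y values → pooled ranks: 14→3, 27→5, 6→1, 21→4
Rank sum = 3 + 5 + 1 + 4 = 13

13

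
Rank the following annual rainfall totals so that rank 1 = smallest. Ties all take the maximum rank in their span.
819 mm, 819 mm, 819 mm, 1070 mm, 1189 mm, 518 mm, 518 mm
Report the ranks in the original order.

Sorted (ascending): 518, 518, 819, 819, 819, 1070, 1189
The 2 values of 518 occupy positions 1–2 → each gets rank 2.
The 3 values of 819 occupy positions 3–5 → each gets rank 5.

5, 5, 5, 6, 7, 2, 2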